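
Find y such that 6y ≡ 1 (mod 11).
Since 11 is prime, by Fermat 6^(-1) ≡ 6^{9} ≡ 2 (mod 11). Verify: 6 × 2 = 12 ≡ 1 (mod 11)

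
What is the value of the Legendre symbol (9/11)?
(9/11) = 9^{5} mod 11 = 1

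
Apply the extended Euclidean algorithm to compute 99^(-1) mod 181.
Extended GCD: 99(64) + 181(-35) = 1. So 99^(-1) ≡ 64 mod 181. Verify: 99 × 64 = 6336 ≡ 1 mod 181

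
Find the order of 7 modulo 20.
Powers of 7 mod 20: 7^1≡7, 7^2≡9, 7^3≡3, 7^4≡1. ord_20(7) = 4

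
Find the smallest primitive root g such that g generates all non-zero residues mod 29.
g = 2. For each prime q|28: 2^{14}≡28, 2^{4}≡16, none ≡ 1, so ord_29(2) = 28 and 2 is a primitive root.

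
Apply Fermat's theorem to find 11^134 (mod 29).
By Fermat: 11^{28} ≡ 1 (mod 29). 134 = 4×28 + 22. So 11^{134} ≡ 11^{22} ≡ 13 (mod 29)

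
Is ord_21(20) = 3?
Powers of 20 mod 21: 20^1≡20, 20^2≡1. Already 20^2≡1, so the order is 2 < 3. No, the actual order is 2.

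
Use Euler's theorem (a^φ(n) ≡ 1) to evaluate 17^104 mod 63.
By Euler: 17^{36} ≡ 1 mod 63 since gcd(17, 63) = 1. 104 = 2×36 + 32. So 17^{104} ≡ 17^{32} ≡ 37 mod 63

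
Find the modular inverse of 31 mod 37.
Since 37 is prime, by Fermat 31^(-1) ≡ 31^{35} ≡ 6 mod 37. Verify: 31 × 6 = 186 ≡ 1 mod 37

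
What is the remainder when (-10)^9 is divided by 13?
By repeated squaring (mod 13): (-10)^{1}≡3, (-10)^{2}≡9, (-10)^{4}≡3, (-10)^{8}≡9. Then (-10)^{9} = (-10)^{8+1} ≡ 9 × 3 ≡ 1 (mod 13)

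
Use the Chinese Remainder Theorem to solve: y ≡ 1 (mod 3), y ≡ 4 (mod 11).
M = 3 × 11 = 33. M₁ = 11, y₁ ≡ 2 (mod 3). M₂ = 3, y₂ ≡ 4 (mod 11). y = 1×11×2 + 4×3×4 ≡ 4 (mod 33)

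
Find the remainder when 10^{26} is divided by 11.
By Fermat: 10^{10} ≡ 1 (mod 11). 26 = 2×10 + 6. So 10^{26} ≡ 10^{6} ≡ 1 (mod 11)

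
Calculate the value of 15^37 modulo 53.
By repeated squaring (mod 53): 15^{1}≡15, 15^{2}≡13, 15^{4}≡10, 15^{8}≡47, 15^{16}≡36, 15^{32}≡24. Then 15^{37} = 15^{32+4+1} ≡ 24 × 10 × 15 ≡ 49 (mod 53)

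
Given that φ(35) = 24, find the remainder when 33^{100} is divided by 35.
By Euler: 33^{24} ≡ 1 (mod 35) since gcd(33, 35) = 1. 100 = 4×24 + 4. So 33^{100} ≡ 33^{4} ≡ 16 (mod 35)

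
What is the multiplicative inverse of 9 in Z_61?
Since 61 is prime, by Fermat 9^(-1) ≡ 9^{59} ≡ 34 (mod 61). Verify: 9 × 34 = 306 ≡ 1 (mod 61)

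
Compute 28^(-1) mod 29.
Since 29 is prime, by Fermat 28^(-1) ≡ 28^{27} ≡ 28 mod 29. Verify: 28 × 28 = 784 ≡ 1 mod 29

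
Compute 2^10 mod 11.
Using Fermat: 2^{10} ≡ 1 (mod 11). 10 ≡ 0 (mod 10). So 2^{10} ≡ 2^{0} ≡ 1 (mod 11)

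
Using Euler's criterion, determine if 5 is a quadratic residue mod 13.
By Euler's criterion: 5^{6} ≡ 12 (mod 13). Since this equals -1 (≡ 12), 5 is not a QR.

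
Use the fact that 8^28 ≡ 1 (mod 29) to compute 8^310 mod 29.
By Fermat: 8^{28} ≡ 1 (mod 29). 310 ≡ 2 (mod 28). So 8^{310} ≡ 8^{2} ≡ 6 (mod 29)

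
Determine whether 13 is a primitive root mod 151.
ord_151(13) divides 150. For each prime q|150: 13^{75}≡150, 13^{50}≡118, 13^{30}≡59, none ≡ 1. So 13 has order 150 and is a primitive root mod 151.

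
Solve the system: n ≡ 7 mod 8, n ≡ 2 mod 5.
M = 8 × 5 = 40. M₁ = 5, y₁ ≡ 5 mod 8. M₂ = 8, y₂ ≡ 2 mod 5. n = 7×5×5 + 2×8×2 ≡ 7 mod 40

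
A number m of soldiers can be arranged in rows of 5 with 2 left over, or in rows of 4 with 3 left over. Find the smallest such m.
M = 5 × 4 = 20. M₁ = 4, y₁ ≡ 4 (mod 5). M₂ = 5, y₂ ≡ 1 (mod 4). m = 2×4×4 + 3×5×1 ≡ 7 (mod 20)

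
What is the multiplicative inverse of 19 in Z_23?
Since 23 is prime, by Fermat 19^(-1) ≡ 19^{21} ≡ 17 mod 23. Verify: 19 × 17 = 323 ≡ 1 mod 23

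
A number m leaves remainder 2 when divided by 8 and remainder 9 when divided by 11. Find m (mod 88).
M = 8 × 11 = 88. M₁ = 11, y₁ ≡ 3 (mod 8). M₂ = 8, y₂ ≡ 7 (mod 11). m = 2×11×3 + 9×8×7 ≡ 42 (mod 88)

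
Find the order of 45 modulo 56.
Powers of 45 mod 56: 45^1≡45, 45^2≡9, 45^3≡13, 45^4≡25, 45^5≡5, 45^6≡1. ord_56(45) = 6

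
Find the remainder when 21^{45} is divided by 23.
By Fermat: 21^{22} ≡ 1 mod 23. 45 = 2×22 + 1. So 21^{45} ≡ 21^{1} ≡ 21 mod 23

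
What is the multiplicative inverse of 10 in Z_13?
Since 13 is prime, by Fermat 10^(-1) ≡ 10^{11} ≡ 4 (mod 13). Verify: 10 × 4 = 40 ≡ 1 (mod 13)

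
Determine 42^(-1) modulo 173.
Since 173 is prime, by Fermat 42^(-1) ≡ 42^{171} ≡ 103 (mod 173). Verify: 42 × 103 = 4326 ≡ 1 (mod 173)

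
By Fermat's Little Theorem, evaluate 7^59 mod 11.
By Fermat: 7^{10} ≡ 1 mod 11. 59 = 5×10 + 9. So 7^{59} ≡ 7^{9} ≡ 8 mod 11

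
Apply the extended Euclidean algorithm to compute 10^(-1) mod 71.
Extended GCD: 10(-7) + 71(1) = 1. So 10^(-1) ≡ -7 ≡ 64 (mod 71). Verify: 10 × 64 = 640 ≡ 1 (mod 71)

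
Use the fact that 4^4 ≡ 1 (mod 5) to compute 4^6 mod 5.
By Fermat: 4^{4} ≡ 1 (mod 5). So 4^{6} = 4^{4} · 4^{2} ≡ 4^{2} ≡ 1 (mod 5)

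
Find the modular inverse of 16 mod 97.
Since 97 is prime, by Fermat 16^(-1) ≡ 16^{95} ≡ 91 mod 97. Verify: 16 × 91 = 1456 ≡ 1 mod 97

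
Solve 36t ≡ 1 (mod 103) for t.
Since 103 is prime, by Fermat 36^(-1) ≡ 36^{101} ≡ 83 (mod 103). Verify: 36 × 83 = 2988 ≡ 1 (mod 103)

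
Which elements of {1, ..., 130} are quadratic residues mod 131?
Squares in Z_131*: {1, 3, 4, 5, 7, 9, 11, 12, 13, 15, 16, 20, 21, 25, 27, 28, 33, 34, 35, 36, 38, 39, 41, 43, 44, 45, 46, 48, 49, 52, 53, 55, 58, 59, 60, 61, 62, 63, 64, 65, 74, 75, 77, 80, 81, 84, 89, 91, 94, 99, 100, 101, 102, 105, 107, 108, 109, 112, 113, 114, 117, 121, 123, 125, 129}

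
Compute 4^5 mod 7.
By repeated squaring (mod 7): 4^{1}≡4, 4^{2}≡2, 4^{4}≡4. Then 4^{5} = 4^{4+1} ≡ 4 × 4 ≡ 2 (mod 7)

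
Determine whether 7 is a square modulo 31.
By Euler's criterion: 7^{15} ≡ 1 (mod 31). Since this equals 1, 7 is a QR.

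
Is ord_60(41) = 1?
Powers of 41 mod 60: 41^1≡41, 41^2≡1. 41^1≡41≢1, so ord ≠ 1. No, the actual order is 2.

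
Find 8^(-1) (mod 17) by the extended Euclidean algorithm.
Extended GCD: 8(-2) + 17(1) = 1. So 8^(-1) ≡ -2 ≡ 15 (mod 17). Verify: 8 × 15 = 120 ≡ 1 (mod 17)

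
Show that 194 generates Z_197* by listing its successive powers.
194^1, 194^2, ..., 194^{196} mod 197: [194, 9, 170, 81, 151, 138, 177, 60, 17, 146, 153, 132, 195, 6, 179, 54, 35, 92, 118, 40, 77, 163, 102, 88, 130, 4, 185, 36, 89, 127, 13, 158, 117, 43, 68, 190, 21, 134, 189, 24, 125, 19, 140, 171, 78, 160, 111, 61, 14, 155, 126, 16, 149, 144, 159, 114, 52, 41, 74, 172, 75, 169, 84, 142, 165, 96, 106, 76, 166, 93, 115, 49, 50, 47, 56, 29, 110, 64, 5, 182, 45, 62, 11, 164, 99, 97, 103, 85, 139, 174, 69, 187, 30, 107, 73, 175, 66, 196, 3, 188, 27, 116, 46, 59, 20, 137, 180, 51, 44, 65, 2, 191, 18, 143, 162, 105, 79, 157, 120, 34, 95, 109, 67, 193, 12, 161, 108, 70, 184, 39, 80, 154, 129, 7, 176, 63, 8, 173, 72, 178, 57, 26, 119, 37, 86, 136, 183, 42, 71, 181, 48, 53, 38, 83, 145, 156, 123, 25, 122, 28, 113, 55, 32, 101, 91, 121, 31, 104, 82, 148, 147, 150, 141, 168, 87, 133, 192, 15, 152, 135, 186, 33, 98, 100, 94, 112, 58, 23, 128, 10, 167, 90, 124, 22, 131, 1]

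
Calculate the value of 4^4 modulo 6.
4^{4} = 256 ≡ 4 (mod 6)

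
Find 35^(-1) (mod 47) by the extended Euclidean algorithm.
Extended GCD: 35(-4) + 47(3) = 1. So 35^(-1) ≡ -4 ≡ 43 (mod 47). Verify: 35 × 43 = 1505 ≡ 1 (mod 47)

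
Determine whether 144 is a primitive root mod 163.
144^{81} ≡ 1 mod 163 and 81 < 162, so ord_163(144) = 81 ≠ 162 and 144 is not a primitive root.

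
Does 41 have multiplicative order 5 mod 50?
Powers of 41 mod 50: 41^1≡41, 41^2≡31, 41^3≡21, 41^4≡11, 41^5≡1. First k with 41^k≡1 is k=5. Yes, ord_50(41) = 5.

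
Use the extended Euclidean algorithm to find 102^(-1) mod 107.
Extended GCD: 102(-43) + 107(41) = 1. So 102^(-1) ≡ -43 ≡ 64 mod 107. Verify: 102 × 64 = 6528 ≡ 1 mod 107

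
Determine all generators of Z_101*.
There are φ(100) = 40 primitive roots mod 101: {2, 3, 7, 8, 11, 12, 15, 18, 26, 27, 28, 29, 34, 35, 38, 40, 42, 46, 48, 50, 51, 53, 55, 59, 61, 63, 66, 67, 72, 73, 74, 75, 83, 86, 89, 90, 93, 94, 98, 99}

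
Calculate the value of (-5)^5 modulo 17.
By repeated squaring (mod 17): (-5)^{1}≡12, (-5)^{2}≡8, (-5)^{4}≡13. Then (-5)^{5} = (-5)^{4+1} ≡ 13 × 12 ≡ 3 (mod 17)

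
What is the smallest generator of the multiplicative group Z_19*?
g = 2. Powers: [2, 4, 8, 16, 13, 7, 14, 9, ...] generates all 18 non-zero residues.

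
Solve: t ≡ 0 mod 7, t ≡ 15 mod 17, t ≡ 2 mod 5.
M = 7 × 17 × 5 = 595. M₁ = 85, y₁ ≡ 1 mod 7. M₂ = 35, y₂ ≡ 1 mod 17. M₃ = 119, y₃ ≡ 4 mod 5. t = 0×85×1 + 15×35×1 + 2×119×4 ≡ 287 mod 595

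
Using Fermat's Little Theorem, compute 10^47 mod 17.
By Fermat: 10^{16} ≡ 1 (mod 17). 47 = 2×16 + 15. So 10^{47} ≡ 10^{15} ≡ 12 (mod 17)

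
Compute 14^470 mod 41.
Using Fermat: 14^{40} ≡ 1 mod 41. 470 ≡ 30 mod 40. So 14^{470} ≡ 14^{30} ≡ 9 mod 41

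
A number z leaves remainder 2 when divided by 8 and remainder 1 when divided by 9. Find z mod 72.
M = 8 × 9 = 72. M₁ = 9, y₁ ≡ 1 mod 8. M₂ = 8, y₂ ≡ 8 mod 9. z = 2×9×1 + 1×8×8 ≡ 10 mod 72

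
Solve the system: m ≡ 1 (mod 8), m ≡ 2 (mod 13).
M = 8 × 13 = 104. M₁ = 13, y₁ ≡ 5 (mod 8). M₂ = 8, y₂ ≡ 5 (mod 13). m = 1×13×5 + 2×8×5 ≡ 41 (mod 104)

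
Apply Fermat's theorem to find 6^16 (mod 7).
By Fermat: 6^{6} ≡ 1 (mod 7). 16 = 2×6 + 4. So 6^{16} ≡ 6^{4} ≡ 1 (mod 7)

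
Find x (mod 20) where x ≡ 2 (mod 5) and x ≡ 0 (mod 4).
M = 5 × 4 = 20. M₁ = 4, y₁ ≡ 4 (mod 5). M₂ = 5, y₂ ≡ 1 (mod 4). x = 2×4×4 + 0×5×1 ≡ 12 (mod 20)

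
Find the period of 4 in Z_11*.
Powers of 4 mod 11: 4^1≡4, 4^2≡5, 4^3≡9, 4^4≡3, 4^5≡1. So the order of 4 is 5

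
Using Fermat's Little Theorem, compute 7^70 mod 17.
By Fermat: 7^{16} ≡ 1 (mod 17). 70 = 4×16 + 6. So 7^{70} ≡ 7^{6} ≡ 9 (mod 17)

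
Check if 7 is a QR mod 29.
By Euler's criterion: 7^{14} ≡ 1 mod 29. Since this equals 1, 7 is a QR.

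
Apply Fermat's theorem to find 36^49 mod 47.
By Fermat: 36^{46} ≡ 1 mod 47. So 36^{49} = 36^{46} · 36^{3} ≡ 36^{3} ≡ 32 mod 47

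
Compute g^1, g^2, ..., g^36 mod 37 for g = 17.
17^1, 17^2, ..., 17^{36} mod 37: [17, 30, 29, 12, 19, 27, 15, 33, 6, 28, 32, 26, 35, 3, 14, 16, 13, 36, 20, 7, 8, 25, 18, 10, 22, 4, 31, 9, 5, 11, 2, 34, 23, 21, 24, 1]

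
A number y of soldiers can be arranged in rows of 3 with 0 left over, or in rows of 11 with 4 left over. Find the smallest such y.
M = 3 × 11 = 33. M₁ = 11, y₁ ≡ 2 mod 3. M₂ = 3, y₂ ≡ 4 mod 11. y = 0×11×2 + 4×3×4 ≡ 15 mod 33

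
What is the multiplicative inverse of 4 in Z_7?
Since 7 is prime, by Fermat 4^(-1) ≡ 4^{5} ≡ 2 mod 7. Verify: 4 × 2 = 8 ≡ 1 mod 7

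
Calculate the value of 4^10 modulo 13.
By repeated squaring mod 13: 4^{1}≡4, 4^{2}≡3, 4^{4}≡9, 4^{8}≡3. Then 4^{10} = 4^{8+2} ≡ 3 × 3 ≡ 9 mod 13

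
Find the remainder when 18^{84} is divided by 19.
By Fermat: 18^{18} ≡ 1 (mod 19). 84 = 4×18 + 12. So 18^{84} ≡ 18^{12} ≡ 1 (mod 19)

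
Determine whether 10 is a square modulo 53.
By Euler's criterion: 10^{26} ≡ 1 mod 53. Since this equals 1, 10 is a QR.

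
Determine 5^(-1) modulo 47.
Since 47 is prime, by Fermat 5^(-1) ≡ 5^{45} ≡ 19 (mod 47). Verify: 5 × 19 = 95 ≡ 1 (mod 47)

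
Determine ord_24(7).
Powers of 7 mod 24: 7^1≡7, 7^2≡1. So the order of 7 is 2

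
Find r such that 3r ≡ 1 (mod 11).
Since 11 is prime, by Fermat 3^(-1) ≡ 3^{9} ≡ 4 (mod 11). Verify: 3 × 4 = 12 ≡ 1 (mod 11)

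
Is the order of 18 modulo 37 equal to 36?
Powers of 18 mod 37: 18^1≡18, 18^2≡28, 18^3≡23, 18^4≡7, 18^5≡15, 18^6≡11, 18^7≡13, 18^8≡12, 18^9≡31, 18^10≡3, 18^11≡17, 18^12≡10, 18^13≡32, 18^14≡21, 18^15≡8, 18^16≡33, 18^17≡2, 18^18≡36, 18^19≡19, 18^20≡9, 18^21≡14, 18^22≡30, 18^23≡22, 18^24≡26, 18^25≡24, 18^26≡25, 18^27≡6, 18^28≡34, 18^29≡20, 18^30≡27, 18^31≡5, 18^32≡16, 18^33≡29, 18^34≡4, 18^35≡35, 18^36≡1. First k with 18^k≡1 is k=36. Yes, ord_37(18) = 36.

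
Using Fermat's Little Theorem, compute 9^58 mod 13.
By Fermat: 9^{12} ≡ 1 mod 13. 58 = 4×12 + 10. So 9^{58} ≡ 9^{10} ≡ 9 mod 13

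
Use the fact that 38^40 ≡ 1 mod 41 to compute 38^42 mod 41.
By Fermat: 38^{40} ≡ 1 mod 41. So 38^{42} = 38^{40} · 38^{2} ≡ 38^{2} ≡ 9 mod 41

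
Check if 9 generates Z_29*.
9^{14} ≡ 1 mod 29 and 14 < 28, so ord_29(9) = 14 ≠ 28 and 9 is not a primitive root.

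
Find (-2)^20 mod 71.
By repeated squaring mod 71: (-2)^{1}≡69, (-2)^{2}≡4, (-2)^{4}≡16, (-2)^{8}≡43, (-2)^{16}≡3. Then (-2)^{20} = (-2)^{16+4} ≡ 3 × 16 ≡ 48 mod 71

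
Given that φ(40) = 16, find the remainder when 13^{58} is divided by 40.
By Euler: 13^{16} ≡ 1 mod 40 since gcd(13, 40) = 1. 58 = 3×16 + 10. So 13^{58} ≡ 13^{10} ≡ 9 mod 40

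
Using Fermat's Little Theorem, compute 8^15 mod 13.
By Fermat: 8^{12} ≡ 1 (mod 13). So 8^{15} = 8^{12} · 8^{3} ≡ 8^{3} ≡ 5 (mod 13)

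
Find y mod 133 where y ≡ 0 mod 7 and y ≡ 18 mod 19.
M = 7 × 19 = 133. M₁ = 19, y₁ ≡ 3 mod 7. M₂ = 7, y₂ ≡ 11 mod 19. y = 0×19×3 + 18×7×11 ≡ 56 mod 133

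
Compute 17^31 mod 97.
By repeated squaring mod 97: 17^{1}≡17, 17^{2}≡95, 17^{4}≡4, 17^{8}≡16, 17^{16}≡62. Then 17^{31} = 17^{16+8+4+2+1} ≡ 62 × 16 × 4 × 95 × 17 ≡ 15 mod 97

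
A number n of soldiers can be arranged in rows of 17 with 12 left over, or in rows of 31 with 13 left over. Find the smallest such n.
M = 17 × 31 = 527. M₁ = 31, y₁ ≡ 11 (mod 17). M₂ = 17, y₂ ≡ 11 (mod 31). n = 12×31×11 + 13×17×11 ≡ 199 (mod 527)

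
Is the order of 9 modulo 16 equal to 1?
Powers of 9 mod 16: 9^1≡9, 9^2≡1. 9^1≡9≢1, so ord ≠ 1. No, the actual order is 2.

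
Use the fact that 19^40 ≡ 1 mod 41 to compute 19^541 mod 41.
By Fermat: 19^{40} ≡ 1 mod 41. 541 ≡ 21 mod 40. So 19^{541} ≡ 19^{21} ≡ 22 mod 41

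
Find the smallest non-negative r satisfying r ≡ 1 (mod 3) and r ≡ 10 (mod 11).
M = 3 × 11 = 33. M₁ = 11, y₁ ≡ 2 (mod 3). M₂ = 3, y₂ ≡ 4 (mod 11). r = 1×11×2 + 10×3×4 ≡ 10 (mod 33)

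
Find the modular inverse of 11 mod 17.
Since 17 is prime, by Fermat 11^(-1) ≡ 11^{15} ≡ 14 mod 17. Verify: 11 × 14 = 154 ≡ 1 mod 17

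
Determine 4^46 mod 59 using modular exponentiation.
By repeated squaring (mod 59): 4^{1}≡4, 4^{2}≡16, 4^{4}≡20, 4^{8}≡46, 4^{16}≡51, 4^{32}≡5. Then 4^{46} = 4^{32+8+4+2} ≡ 5 × 46 × 20 × 16 ≡ 27 (mod 59)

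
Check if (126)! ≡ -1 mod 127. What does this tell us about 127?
(126)! mod 127 = 126. Since this equals -1 mod 127, Wilson confirms 127 is prime.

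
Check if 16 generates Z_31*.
16^{5} ≡ 1 (mod 31) and 5 < 30, so ord_31(16) = 5 ≠ 30 and 16 is not a primitive root.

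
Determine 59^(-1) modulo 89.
Since 89 is prime, by Fermat 59^(-1) ≡ 59^{87} ≡ 86 mod 89. Verify: 59 × 86 = 5074 ≡ 1 mod 89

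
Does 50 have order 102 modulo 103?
50^{51} ≡ 1 (mod 103) and 51 < 102, so ord_103(50) = 51 ≠ 102 and 50 is not a primitive root.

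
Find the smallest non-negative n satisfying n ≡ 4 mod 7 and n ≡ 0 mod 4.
M = 7 × 4 = 28. M₁ = 4, y₁ ≡ 2 mod 7. M₂ = 7, y₂ ≡ 3 mod 4. n = 4×4×2 + 0×7×3 ≡ 4 mod 28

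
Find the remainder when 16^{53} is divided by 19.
By Fermat: 16^{18} ≡ 1 (mod 19). 53 = 2×18 + 17. So 16^{53} ≡ 16^{17} ≡ 6 (mod 19)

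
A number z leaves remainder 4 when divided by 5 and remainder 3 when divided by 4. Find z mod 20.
M = 5 × 4 = 20. M₁ = 4, y₁ ≡ 4 mod 5. M₂ = 5, y₂ ≡ 1 mod 4. z = 4×4×4 + 3×5×1 ≡ 19 mod 20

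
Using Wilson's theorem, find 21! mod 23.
(22)! = (21)! × (22) ≡ -1 mod 23. So (21)! ≡ -1 × (22)^(-1) ≡ (-1)×(-1) = 1 mod 23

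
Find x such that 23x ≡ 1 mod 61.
Since 61 is prime, by Fermat 23^(-1) ≡ 23^{59} ≡ 8 mod 61. Verify: 23 × 8 = 184 ≡ 1 mod 61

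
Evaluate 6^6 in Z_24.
By repeated squaring (mod 24): 6^{1}≡6, 6^{2}≡12, 6^{4}≡0. Then 6^{6} = 6^{4+2} ≡ 0 × 12 ≡ 0 (mod 24)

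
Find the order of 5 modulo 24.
Powers of 5 mod 24: 5^1≡5, 5^2≡1. Order = 2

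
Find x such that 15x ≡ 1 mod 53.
Since 53 is prime, by Fermat 15^(-1) ≡ 15^{51} ≡ 46 mod 53. Verify: 15 × 46 = 690 ≡ 1 mod 53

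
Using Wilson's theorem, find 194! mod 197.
(196)! = (194)! × (195) × (196) ≡ -1 (mod 197). So (194)! ≡ -1 × [(196)(195)]^(-1) ≡ 98 (mod 197)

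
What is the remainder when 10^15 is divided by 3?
Using Fermat: 10^{2} ≡ 1 (mod 3). 15 ≡ 1 (mod 2). So 10^{15} ≡ 10^{1} ≡ 1 (mod 3)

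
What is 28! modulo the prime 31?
(30)! = (28)! × (29) × (30) ≡ -1 mod 31. So (28)! ≡ -1 × [(30)(29)]^(-1) ≡ 15 mod 31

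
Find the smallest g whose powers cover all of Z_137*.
g = 3. Powers: [3, 9, 27, 81, 106, 44, 132, 122, 92, ...] generates all 136 non-zero residues.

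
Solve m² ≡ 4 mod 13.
The square roots of 4 mod 13 are 11 and 2. Verify: 11² = 121 ≡ 4 mod 13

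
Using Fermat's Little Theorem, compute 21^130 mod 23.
By Fermat: 21^{22} ≡ 1 mod 23. 130 = 5×22 + 20. So 21^{130} ≡ 21^{20} ≡ 6 mod 23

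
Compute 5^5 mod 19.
By repeated squaring (mod 19): 5^{1}≡5, 5^{2}≡6, 5^{4}≡17. Then 5^{5} = 5^{4+1} ≡ 17 × 5 ≡ 9 (mod 19)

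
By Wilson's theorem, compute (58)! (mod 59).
By Wilson's theorem, (58)! ≡ -1 ≡ 58 (mod 59)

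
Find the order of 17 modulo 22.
Powers of 17 mod 22: 17^1≡17, 17^2≡3, 17^3≡7, 17^4≡9, 17^5≡21, 17^6≡5, 17^7≡19, 17^8≡15, 17^9≡13, 17^10≡1. ord_22(17) = 10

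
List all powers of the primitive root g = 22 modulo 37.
22^1, 22^2, ..., 22^{36} mod 37: [22, 3, 29, 9, 13, 27, 2, 7, 6, 21, 18, 26, 17, 4, 14, 12, 5, 36, 15, 34, 8, 28, 24, 10, 35, 30, 31, 16, 19, 11, 20, 33, 23, 25, 32, 1]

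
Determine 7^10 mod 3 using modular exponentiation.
Using Fermat: 7^{2} ≡ 1 (mod 3). 10 ≡ 0 (mod 2). So 7^{10} ≡ 7^{0} ≡ 1 (mod 3)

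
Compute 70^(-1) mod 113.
Since 113 is prime, by Fermat 70^(-1) ≡ 70^{111} ≡ 21 mod 113. Verify: 70 × 21 = 1470 ≡ 1 mod 113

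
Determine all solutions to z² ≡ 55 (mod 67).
The square roots of 55 mod 67 are 16 and 51. Verify: 16² = 256 ≡ 55 (mod 67)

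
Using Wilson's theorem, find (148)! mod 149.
By Wilson's theorem, (148)! ≡ -1 ≡ 148 mod 149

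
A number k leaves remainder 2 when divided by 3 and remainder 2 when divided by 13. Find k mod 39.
M = 3 × 13 = 39. M₁ = 13, y₁ ≡ 1 mod 3. M₂ = 3, y₂ ≡ 9 mod 13. k = 2×13×1 + 2×3×9 ≡ 2 mod 39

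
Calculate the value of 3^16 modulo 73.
By repeated squaring mod 73: 3^{1}≡3, 3^{2}≡9, 3^{4}≡8, 3^{8}≡64, 3^{16}≡8. So 3^{16} ≡ 8 mod 73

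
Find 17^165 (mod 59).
Using Fermat: 17^{58} ≡ 1 (mod 59). 165 ≡ 49 (mod 58). So 17^{165} ≡ 17^{49} ≡ 26 (mod 59)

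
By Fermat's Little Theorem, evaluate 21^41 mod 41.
By Fermat: 21^{40} ≡ 1 (mod 41). So 21^{41} = 21^{40} · 21^{1} ≡ 21^{1} ≡ 21 (mod 41)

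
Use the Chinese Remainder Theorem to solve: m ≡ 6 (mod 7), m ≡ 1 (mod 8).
M = 7 × 8 = 56. M₁ = 8, y₁ ≡ 1 (mod 7). M₂ = 7, y₂ ≡ 7 (mod 8). m = 6×8×1 + 1×7×7 ≡ 41 (mod 56)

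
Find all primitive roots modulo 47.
There are φ(46) = 22 primitive roots mod 47: {5, 10, 11, 13, 15, 19, 20, 22, 23, 26, 29, 30, 31, 33, 35, 38, 39, 40, 41, 43, 44, 45}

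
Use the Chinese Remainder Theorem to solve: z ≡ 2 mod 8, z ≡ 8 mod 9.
M = 8 × 9 = 72. M₁ = 9, y₁ ≡ 1 mod 8. M₂ = 8, y₂ ≡ 8 mod 9. z = 2×9×1 + 8×8×8 ≡ 26 mod 72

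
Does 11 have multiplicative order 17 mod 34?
Powers of 11 mod 34: 11^1≡11, 11^2≡19, 11^3≡5, 11^4≡21, 11^5≡27, 11^6≡25, 11^7≡3, 11^8≡33, 11^9≡23, 11^10≡15, 11^11≡29, 11^12≡13, 11^13≡7, 11^14≡9, 11^15≡31, 11^16≡1. Already 11^16≡1, so the order is 16 < 17. No, the actual order is 16.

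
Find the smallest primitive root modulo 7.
g = 3. For each prime q|6: 3^{3}≡6, 3^{2}≡2, none ≡ 1, so ord_7(3) = 6 and 3 is a primitive root.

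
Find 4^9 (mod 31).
By repeated squaring (mod 31): 4^{1}≡4, 4^{2}≡16, 4^{4}≡8, 4^{8}≡2. Then 4^{9} = 4^{8+1} ≡ 2 × 4 ≡ 8 (mod 31)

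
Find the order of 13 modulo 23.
Powers of 13 mod 23: 13^1≡13, 13^2≡8, 13^3≡12, 13^4≡18, 13^5≡4, 13^6≡6, 13^7≡9, 13^8≡2, 13^9≡3, 13^10≡16, 13^11≡1. Order = 11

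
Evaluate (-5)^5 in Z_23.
By repeated squaring (mod 23): (-5)^{1}≡18, (-5)^{2}≡2, (-5)^{4}≡4. Then (-5)^{5} = (-5)^{4+1} ≡ 4 × 18 ≡ 3 (mod 23)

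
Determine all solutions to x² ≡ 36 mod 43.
The square roots of 36 mod 43 are 6 and 37. Verify: 6² = 36 ≡ 36 mod 43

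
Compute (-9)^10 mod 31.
By repeated squaring (mod 31): (-9)^{1}≡22, (-9)^{2}≡19, (-9)^{4}≡20, (-9)^{8}≡28. Then (-9)^{10} = (-9)^{8+2} ≡ 28 × 19 ≡ 5 (mod 31)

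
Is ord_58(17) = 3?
Powers of 17 mod 58: 17^1≡17, 17^2≡57, 17^3≡41, 17^4≡1. 17^3≡41≢1, so ord ≠ 3. No, the actual order is 4.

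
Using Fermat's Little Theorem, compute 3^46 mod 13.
By Fermat: 3^{12} ≡ 1 (mod 13). 46 = 3×12 + 10. So 3^{46} ≡ 3^{10} ≡ 3 (mod 13)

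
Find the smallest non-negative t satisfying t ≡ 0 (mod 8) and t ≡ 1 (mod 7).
M = 8 × 7 = 56. M₁ = 7, y₁ ≡ 7 (mod 8). M₂ = 8, y₂ ≡ 1 (mod 7). t = 0×7×7 + 1×8×1 ≡ 8 (mod 56)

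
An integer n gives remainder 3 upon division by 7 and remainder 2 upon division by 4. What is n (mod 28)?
M = 7 × 4 = 28. M₁ = 4, y₁ ≡ 2 (mod 7). M₂ = 7, y₂ ≡ 3 (mod 4). n = 3×4×2 + 2×7×3 ≡ 10 (mod 28)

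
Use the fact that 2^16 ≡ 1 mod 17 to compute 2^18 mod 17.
By Fermat: 2^{16} ≡ 1 mod 17. So 2^{18} = 2^{16} · 2^{2} ≡ 2^{2} ≡ 4 mod 17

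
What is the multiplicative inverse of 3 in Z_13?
Since 13 is prime, by Fermat 3^(-1) ≡ 3^{11} ≡ 9 mod 13. Verify: 3 × 9 = 27 ≡ 1 mod 13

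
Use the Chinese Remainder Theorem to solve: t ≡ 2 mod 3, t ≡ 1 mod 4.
M = 3 × 4 = 12. M₁ = 4, y₁ ≡ 1 mod 3. M₂ = 3, y₂ ≡ 3 mod 4. t = 2×4×1 + 1×3×3 ≡ 5 mod 12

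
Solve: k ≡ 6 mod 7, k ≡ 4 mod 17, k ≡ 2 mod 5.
M = 7 × 17 × 5 = 595. M₁ = 85, y₁ ≡ 1 mod 7. M₂ = 35, y₂ ≡ 1 mod 17. M₃ = 119, y₃ ≡ 4 mod 5. k = 6×85×1 + 4×35×1 + 2×119×4 ≡ 412 mod 595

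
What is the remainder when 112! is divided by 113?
By Wilson's theorem, (112)! ≡ -1 ≡ 112 mod 113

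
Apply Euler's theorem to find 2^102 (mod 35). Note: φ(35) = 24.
By Euler: 2^{24} ≡ 1 (mod 35) since gcd(2, 35) = 1. 102 = 4×24 + 6. So 2^{102} ≡ 2^{6} ≡ 29 (mod 35)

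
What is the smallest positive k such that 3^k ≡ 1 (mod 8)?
Powers of 3 mod 8: 3^1≡3, 3^2≡1. ord_8(3) = 2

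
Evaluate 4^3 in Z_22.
4^{3} = 64 ≡ 20 mod 22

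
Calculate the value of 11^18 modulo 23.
By repeated squaring mod 23: 11^{1}≡11, 11^{2}≡6, 11^{4}≡13, 11^{8}≡8, 11^{16}≡18. Then 11^{18} = 11^{16+2} ≡ 18 × 6 ≡ 16 mod 23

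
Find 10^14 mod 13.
Using Fermat: 10^{12} ≡ 1 mod 13. 14 ≡ 2 mod 12. So 10^{14} ≡ 10^{2} ≡ 9 mod 13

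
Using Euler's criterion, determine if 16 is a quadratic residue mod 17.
By Euler's criterion: 16^{8} ≡ 1 mod 17. Since this equals 1, 16 is a QR.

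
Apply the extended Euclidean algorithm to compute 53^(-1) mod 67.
Extended GCD: 53(-24) + 67(19) = 1. So 53^(-1) ≡ -24 ≡ 43 (mod 67). Verify: 53 × 43 = 2279 ≡ 1 (mod 67)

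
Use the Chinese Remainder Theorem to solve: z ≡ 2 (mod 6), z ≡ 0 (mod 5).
M = 6 × 5 = 30. M₁ = 5, y₁ ≡ 5 (mod 6). M₂ = 6, y₂ ≡ 1 (mod 5). z = 2×5×5 + 0×6×1 ≡ 20 (mod 30)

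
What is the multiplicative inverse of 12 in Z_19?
Since 19 is prime, by Fermat 12^(-1) ≡ 12^{17} ≡ 8 mod 19. Verify: 12 × 8 = 96 ≡ 1 mod 19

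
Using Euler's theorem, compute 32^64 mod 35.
By Euler: 32^{24} ≡ 1 mod 35 since gcd(32, 35) = 1. 64 = 2×24 + 16. So 32^{64} ≡ 32^{16} ≡ 11 mod 35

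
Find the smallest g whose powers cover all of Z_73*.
g = 5. Powers: [5, 25, 52, 41, 59, 3, ...] generates all 72 non-zero residues.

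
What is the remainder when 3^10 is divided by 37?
By repeated squaring mod 37: 3^{1}≡3, 3^{2}≡9, 3^{4}≡7, 3^{8}≡12. Then 3^{10} = 3^{8+2} ≡ 12 × 9 ≡ 34 mod 37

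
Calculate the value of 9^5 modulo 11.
By repeated squaring (mod 11): 9^{1}≡9, 9^{2}≡4, 9^{4}≡5. Then 9^{5} = 9^{4+1} ≡ 5 × 9 ≡ 1 (mod 11)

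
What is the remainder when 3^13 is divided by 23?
By repeated squaring (mod 23): 3^{1}≡3, 3^{2}≡9, 3^{4}≡12, 3^{8}≡6. Then 3^{13} = 3^{8+4+1} ≡ 6 × 12 × 3 ≡ 9 (mod 23)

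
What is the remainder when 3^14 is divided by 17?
By repeated squaring (mod 17): 3^{1}≡3, 3^{2}≡9, 3^{4}≡13, 3^{8}≡16. Then 3^{14} = 3^{8+4+2} ≡ 16 × 13 × 9 ≡ 2 (mod 17)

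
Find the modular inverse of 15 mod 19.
Since 19 is prime, by Fermat 15^(-1) ≡ 15^{17} ≡ 14 (mod 19). Verify: 15 × 14 = 210 ≡ 1 (mod 19)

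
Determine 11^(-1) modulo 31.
Since 31 is prime, by Fermat 11^(-1) ≡ 11^{29} ≡ 17 (mod 31). Verify: 11 × 17 = 187 ≡ 1 (mod 31)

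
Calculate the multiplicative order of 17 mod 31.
Powers of 17 mod 31: 17^1≡17, 17^2≡10, 17^3≡15, 17^4≡7, 17^5≡26, 17^6≡8, 17^7≡12, 17^8≡18, 17^9≡27, 17^10≡25, 17^11≡22, 17^12≡2, 17^13≡3, 17^14≡20, 17^15≡30, 17^16≡14, 17^17≡21, 17^18≡16, 17^19≡24, 17^20≡5, 17^21≡23, 17^22≡19, 17^23≡13, 17^24≡4, 17^25≡6, 17^26≡9, 17^27≡29, 17^28≡28, 17^29≡11, 17^30≡1. ord_31(17) = 30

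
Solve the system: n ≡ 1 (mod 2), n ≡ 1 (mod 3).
M = 2 × 3 = 6. M₁ = 3, y₁ ≡ 1 (mod 2). M₂ = 2, y₂ ≡ 2 (mod 3). n = 1×3×1 + 1×2×2 ≡ 1 (mod 6)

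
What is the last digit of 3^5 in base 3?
By repeated squaring mod 3: 3^{1}≡0, 3^{2}≡0, 3^{4}≡0. Then 3^{5} = 3^{4+1} ≡ 0 × 0 ≡ 0 mod 3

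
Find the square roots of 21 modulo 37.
The square roots of 21 mod 37 are 13 and 24. Verify: 13² = 169 ≡ 21 (mod 37)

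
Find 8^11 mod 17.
By repeated squaring mod 17: 8^{1}≡8, 8^{2}≡13, 8^{4}≡16, 8^{8}≡1. Then 8^{11} = 8^{8+2+1} ≡ 1 × 13 × 8 ≡ 2 mod 17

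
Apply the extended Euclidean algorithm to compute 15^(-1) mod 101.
Extended GCD: 15(27) + 101(-4) = 1. So 15^(-1) ≡ 27 (mod 101). Verify: 15 × 27 = 405 ≡ 1 (mod 101)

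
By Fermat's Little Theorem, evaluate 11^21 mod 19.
By Fermat: 11^{18} ≡ 1 (mod 19). So 11^{21} = 11^{18} · 11^{3} ≡ 11^{3} ≡ 1 (mod 19)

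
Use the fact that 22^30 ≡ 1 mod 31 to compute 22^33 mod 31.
By Fermat: 22^{30} ≡ 1 mod 31. So 22^{33} = 22^{30} · 22^{3} ≡ 22^{3} ≡ 15 mod 31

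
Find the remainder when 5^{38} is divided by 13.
By Fermat: 5^{12} ≡ 1 (mod 13). 38 = 3×12 + 2. So 5^{38} ≡ 5^{2} ≡ 12 (mod 13)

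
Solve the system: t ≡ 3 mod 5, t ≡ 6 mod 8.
M = 5 × 8 = 40. M₁ = 8, y₁ ≡ 2 mod 5. M₂ = 5, y₂ ≡ 5 mod 8. t = 3×8×2 + 6×5×5 ≡ 38 mod 40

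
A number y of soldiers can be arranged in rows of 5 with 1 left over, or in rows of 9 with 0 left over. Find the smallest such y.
M = 5 × 9 = 45. M₁ = 9, y₁ ≡ 4 mod 5. M₂ = 5, y₂ ≡ 2 mod 9. y = 1×9×4 + 0×5×2 ≡ 36 mod 45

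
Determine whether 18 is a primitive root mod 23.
18^{11} ≡ 1 mod 23 and 11 < 22, so ord_23(18) = 11 ≠ 22 and 18 is not a primitive root.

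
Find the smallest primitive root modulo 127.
g = 3. For each prime q|126: 3^{63}≡126, 3^{42}≡107, 3^{18}≡4, none ≡ 1, so ord_127(3) = 126 and 3 is a primitive root.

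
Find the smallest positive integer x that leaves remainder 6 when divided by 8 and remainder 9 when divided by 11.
M = 8 × 11 = 88. M₁ = 11, y₁ ≡ 3 mod 8. M₂ = 8, y₂ ≡ 7 mod 11. x = 6×11×3 + 9×8×7 ≡ 86 mod 88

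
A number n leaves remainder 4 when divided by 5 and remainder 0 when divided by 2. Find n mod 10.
M = 5 × 2 = 10. M₁ = 2, y₁ ≡ 3 mod 5. M₂ = 5, y₂ ≡ 1 mod 2. n = 4×2×3 + 0×5×1 ≡ 4 mod 10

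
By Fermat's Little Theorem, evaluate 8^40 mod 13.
By Fermat: 8^{12} ≡ 1 (mod 13). 40 = 3×12 + 4. So 8^{40} ≡ 8^{4} ≡ 1 (mod 13)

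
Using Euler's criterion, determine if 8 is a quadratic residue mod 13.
By Euler's criterion: 8^{6} ≡ 12 mod 13. Since this equals -1 (≡ 12), 8 is not a QR.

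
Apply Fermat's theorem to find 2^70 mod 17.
By Fermat: 2^{16} ≡ 1 mod 17. 70 = 4×16 + 6. So 2^{70} ≡ 2^{6} ≡ 13 mod 17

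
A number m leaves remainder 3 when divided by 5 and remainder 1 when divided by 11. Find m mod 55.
M = 5 × 11 = 55. M₁ = 11, y₁ ≡ 1 mod 5. M₂ = 5, y₂ ≡ 9 mod 11. m = 3×11×1 + 1×5×9 ≡ 23 mod 55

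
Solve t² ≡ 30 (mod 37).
The square roots of 30 mod 37 are 17 and 20. Verify: 17² = 289 ≡ 30 (mod 37)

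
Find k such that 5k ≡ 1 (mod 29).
Since 29 is prime, by Fermat 5^(-1) ≡ 5^{27} ≡ 6 (mod 29). Verify: 5 × 6 = 30 ≡ 1 (mod 29)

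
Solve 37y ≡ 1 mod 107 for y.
Since 107 is prime, by Fermat 37^(-1) ≡ 37^{105} ≡ 81 mod 107. Verify: 37 × 81 = 2997 ≡ 1 mod 107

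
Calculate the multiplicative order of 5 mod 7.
Powers of 5 mod 7: 5^1≡5, 5^2≡4, 5^3≡6, 5^4≡2, 5^5≡3, 5^6≡1. ord_7(5) = 6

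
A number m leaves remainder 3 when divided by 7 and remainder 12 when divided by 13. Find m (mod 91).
M = 7 × 13 = 91. M₁ = 13, y₁ ≡ 6 (mod 7). M₂ = 7, y₂ ≡ 2 (mod 13). m = 3×13×6 + 12×7×2 ≡ 38 (mod 91)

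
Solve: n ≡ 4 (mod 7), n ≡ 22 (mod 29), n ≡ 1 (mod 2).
M = 7 × 29 × 2 = 406. M₁ = 58, y₁ ≡ 4 (mod 7). M₂ = 14, y₂ ≡ 27 (mod 29). M₃ = 203, y₃ ≡ 1 (mod 2). n = 4×58×4 + 22×14×27 + 1×203×1 ≡ 109 (mod 406)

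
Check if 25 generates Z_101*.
25^{25} ≡ 1 (mod 101) and 25 < 100, so ord_101(25) = 25 ≠ 100 and 25 is not a primitive root.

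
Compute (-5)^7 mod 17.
By repeated squaring (mod 17): (-5)^{1}≡12, (-5)^{2}≡8, (-5)^{4}≡13. Then (-5)^{7} = (-5)^{4+2+1} ≡ 13 × 8 × 12 ≡ 7 (mod 17)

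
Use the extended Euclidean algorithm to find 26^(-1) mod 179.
Extended GCD: 26(62) + 179(-9) = 1. So 26^(-1) ≡ 62 (mod 179). Verify: 26 × 62 = 1612 ≡ 1 (mod 179)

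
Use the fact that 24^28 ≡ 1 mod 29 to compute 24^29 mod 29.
By Fermat: 24^{28} ≡ 1 mod 29. So 24^{29} = 24^{28} · 24^{1} ≡ 24^{1} ≡ 24 mod 29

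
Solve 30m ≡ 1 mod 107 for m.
Since 107 is prime, by Fermat 30^(-1) ≡ 30^{105} ≡ 25 mod 107. Verify: 30 × 25 = 750 ≡ 1 mod 107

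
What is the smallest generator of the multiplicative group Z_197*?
g = 2. Powers: [2, 4, 8, 16, 32, 64, 128, 59, 118, 39, ...] generates all 196 non-zero residues.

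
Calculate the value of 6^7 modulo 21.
By repeated squaring mod 21: 6^{1}≡6, 6^{2}≡15, 6^{4}≡15. Then 6^{7} = 6^{4+2+1} ≡ 15 × 15 × 6 ≡ 6 mod 21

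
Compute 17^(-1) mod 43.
Since 43 is prime, by Fermat 17^(-1) ≡ 17^{41} ≡ 38 mod 43. Verify: 17 × 38 = 646 ≡ 1 mod 43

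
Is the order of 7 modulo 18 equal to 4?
Powers of 7 mod 18: 7^1≡7, 7^2≡13, 7^3≡1. Already 7^3≡1, so the order is 3 < 4. No, the actual order is 3.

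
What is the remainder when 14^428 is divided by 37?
Using Fermat: 14^{36} ≡ 1 mod 37. 428 ≡ 32 mod 36. So 14^{428} ≡ 14^{32} ≡ 26 mod 37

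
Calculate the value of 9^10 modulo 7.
Using Fermat: 9^{6} ≡ 1 (mod 7). 10 ≡ 4 (mod 6). So 9^{10} ≡ 9^{4} ≡ 2 (mod 7)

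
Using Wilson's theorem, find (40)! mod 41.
By Wilson's theorem, (40)! ≡ -1 ≡ 40 mod 41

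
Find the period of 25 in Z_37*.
Powers of 25 mod 37: 25^1≡25, 25^2≡33, 25^3≡11, 25^4≡16, 25^5≡30, 25^6≡10, 25^7≡28, 25^8≡34, 25^9≡36, 25^10≡12, 25^11≡4, 25^12≡26, 25^13≡21, 25^14≡7, 25^15≡27, 25^16≡9, 25^17≡3, 25^18≡1. ord_37(25) = 18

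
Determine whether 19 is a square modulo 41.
By Euler's criterion: 19^{20} ≡ 40 (mod 41). Since this equals -1 (≡ 40), 19 is not a QR.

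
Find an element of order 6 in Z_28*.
23 has order 6 mod 28 since 23^{6} ≡ 1 mod 28 and no smaller power works.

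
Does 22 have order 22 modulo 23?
22^{2} ≡ 1 (mod 23) and 2 < 22, so ord_23(22) = 2 ≠ 22 and 22 is not a primitive root.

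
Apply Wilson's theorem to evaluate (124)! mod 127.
(126)! = (124)! × (125) × (126) ≡ -1 (mod 127). So (124)! ≡ -1 × [(126)(125)]^(-1) ≡ 63 (mod 127)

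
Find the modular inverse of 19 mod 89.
Since 89 is prime, by Fermat 19^(-1) ≡ 19^{87} ≡ 75 mod 89. Verify: 19 × 75 = 1425 ≡ 1 mod 89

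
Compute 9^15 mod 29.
By repeated squaring (mod 29): 9^{1}≡9, 9^{2}≡23, 9^{4}≡7, 9^{8}≡20. Then 9^{15} = 9^{8+4+2+1} ≡ 20 × 7 × 23 × 9 ≡ 9 (mod 29)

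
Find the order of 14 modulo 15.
Powers of 14 mod 15: 14^1≡14, 14^2≡1. So the order of 14 is 2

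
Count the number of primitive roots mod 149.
A prime p has φ(p-1) primitive roots; here φ(148) = 72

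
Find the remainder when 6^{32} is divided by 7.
By Fermat: 6^{6} ≡ 1 mod 7. 32 = 5×6 + 2. So 6^{32} ≡ 6^{2} ≡ 1 mod 7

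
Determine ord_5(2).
Powers of 2 mod 5: 2^1≡2, 2^2≡4, 2^3≡3, 2^4≡1. Order = 4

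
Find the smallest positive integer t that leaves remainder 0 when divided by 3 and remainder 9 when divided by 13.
M = 3 × 13 = 39. M₁ = 13, y₁ ≡ 1 (mod 3). M₂ = 3, y₂ ≡ 9 (mod 13). t = 0×13×1 + 9×3×9 ≡ 9 (mod 39)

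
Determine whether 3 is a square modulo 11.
By Euler's criterion: 3^{5} ≡ 1 (mod 11). Since this equals 1, 3 is a QR.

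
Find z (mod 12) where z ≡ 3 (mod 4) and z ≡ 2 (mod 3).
M = 4 × 3 = 12. M₁ = 3, y₁ ≡ 3 (mod 4). M₂ = 4, y₂ ≡ 1 (mod 3). z = 3×3×3 + 2×4×1 ≡ 11 (mod 12)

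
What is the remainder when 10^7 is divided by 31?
By repeated squaring mod 31: 10^{1}≡10, 10^{2}≡7, 10^{4}≡18. Then 10^{7} = 10^{4+2+1} ≡ 18 × 7 × 10 ≡ 20 mod 31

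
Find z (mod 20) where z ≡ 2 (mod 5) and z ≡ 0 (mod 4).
M = 5 × 4 = 20. M₁ = 4, y₁ ≡ 4 (mod 5). M₂ = 5, y₂ ≡ 1 (mod 4). z = 2×4×4 + 0×5×1 ≡ 12 (mod 20)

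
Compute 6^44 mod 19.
Using Fermat: 6^{18} ≡ 1 mod 19. 44 ≡ 8 mod 18. So 6^{44} ≡ 6^{8} ≡ 16 mod 19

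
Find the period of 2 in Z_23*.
Powers of 2 mod 23: 2^1≡2, 2^2≡4, 2^3≡8, 2^4≡16, 2^5≡9, 2^6≡18, 2^7≡13, 2^8≡3, 2^9≡6, 2^10≡12, 2^11≡1. So the order of 2 is 11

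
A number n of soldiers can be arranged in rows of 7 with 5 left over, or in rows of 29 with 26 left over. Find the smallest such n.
M = 7 × 29 = 203. M₁ = 29, y₁ ≡ 1 (mod 7). M₂ = 7, y₂ ≡ 25 (mod 29). n = 5×29×1 + 26×7×25 ≡ 26 (mod 203)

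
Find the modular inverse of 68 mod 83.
Since 83 is prime, by Fermat 68^(-1) ≡ 68^{81} ≡ 11 mod 83. Verify: 68 × 11 = 748 ≡ 1 mod 83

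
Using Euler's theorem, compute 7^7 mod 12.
By Euler: 7^{4} ≡ 1 mod 12 since gcd(7, 12) = 1. 7 = 1×4 + 3. So 7^{7} ≡ 7^{3} ≡ 7 mod 12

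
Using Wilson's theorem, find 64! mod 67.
(66)! = (64)! × (65) × (66) ≡ -1 (mod 67). So (64)! ≡ -1 × [(66)(65)]^(-1) ≡ 33 (mod 67)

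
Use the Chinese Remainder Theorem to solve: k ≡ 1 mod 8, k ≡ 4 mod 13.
M = 8 × 13 = 104. M₁ = 13, y₁ ≡ 5 mod 8. M₂ = 8, y₂ ≡ 5 mod 13. k = 1×13×5 + 4×8×5 ≡ 17 mod 104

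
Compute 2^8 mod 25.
By repeated squaring (mod 25): 2^{1}≡2, 2^{2}≡4, 2^{4}≡16, 2^{8}≡6. So 2^{8} ≡ 6 (mod 25)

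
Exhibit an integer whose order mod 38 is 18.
3 has order 18 mod 38 since 3^{18} ≡ 1 (mod 38) and no smaller power works.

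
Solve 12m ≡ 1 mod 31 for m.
Since 31 is prime, by Fermat 12^(-1) ≡ 12^{29} ≡ 13 mod 31. Verify: 12 × 13 = 156 ≡ 1 mod 31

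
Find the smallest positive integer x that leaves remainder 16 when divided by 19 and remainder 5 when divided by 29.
M = 19 × 29 = 551. M₁ = 29, y₁ ≡ 2 (mod 19). M₂ = 19, y₂ ≡ 26 (mod 29). x = 16×29×2 + 5×19×26 ≡ 92 (mod 551)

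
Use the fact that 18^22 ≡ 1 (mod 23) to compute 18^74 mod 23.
By Fermat: 18^{22} ≡ 1 (mod 23). 74 = 3×22 + 8. So 18^{74} ≡ 18^{8} ≡ 16 (mod 23)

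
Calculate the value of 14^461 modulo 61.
Using Fermat: 14^{60} ≡ 1 (mod 61). 461 ≡ 41 (mod 60). So 14^{461} ≡ 14^{41} ≡ 48 (mod 61)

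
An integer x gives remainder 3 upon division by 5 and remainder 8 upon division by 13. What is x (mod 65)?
M = 5 × 13 = 65. M₁ = 13, y₁ ≡ 2 (mod 5). M₂ = 5, y₂ ≡ 8 (mod 13). x = 3×13×2 + 8×5×8 ≡ 8 (mod 65)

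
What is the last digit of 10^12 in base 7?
Using Fermat: 10^{6} ≡ 1 mod 7. 12 ≡ 0 mod 6. So 10^{12} ≡ 10^{0} ≡ 1 mod 7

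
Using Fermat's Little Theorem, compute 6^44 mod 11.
By Fermat: 6^{10} ≡ 1 (mod 11). 44 = 4×10 + 4. So 6^{44} ≡ 6^{4} ≡ 9 (mod 11)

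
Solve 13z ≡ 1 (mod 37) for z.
Since 37 is prime, by Fermat 13^(-1) ≡ 13^{35} ≡ 20 (mod 37). Verify: 13 × 20 = 260 ≡ 1 (mod 37)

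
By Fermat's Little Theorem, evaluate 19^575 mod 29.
By Fermat: 19^{28} ≡ 1 mod 29. 575 ≡ 15 mod 28. So 19^{575} ≡ 19^{15} ≡ 10 mod 29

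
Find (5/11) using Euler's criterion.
(5/11) = 5^{5} mod 11 = 1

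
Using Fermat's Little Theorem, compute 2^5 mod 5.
By Fermat: 2^{4} ≡ 1 mod 5. So 2^{5} = 2^{4} · 2^{1} ≡ 2^{1} ≡ 2 mod 5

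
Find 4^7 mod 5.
Using Fermat: 4^{4} ≡ 1 mod 5. 7 ≡ 3 mod 4. So 4^{7} ≡ 4^{3} ≡ 4 mod 5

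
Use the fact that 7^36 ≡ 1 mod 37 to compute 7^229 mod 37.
By Fermat: 7^{36} ≡ 1 mod 37. 229 ≡ 13 mod 36. So 7^{229} ≡ 7^{13} ≡ 33 mod 37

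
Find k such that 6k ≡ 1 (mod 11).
Since 11 is prime, by Fermat 6^(-1) ≡ 6^{9} ≡ 2 (mod 11). Verify: 6 × 2 = 12 ≡ 1 (mod 11)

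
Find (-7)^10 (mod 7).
By repeated squaring (mod 7): (-7)^{1}≡0, (-7)^{2}≡0, (-7)^{4}≡0, (-7)^{8}≡0. Then (-7)^{10} = (-7)^{8+2} ≡ 0 × 0 ≡ 0 (mod 7)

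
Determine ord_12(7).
Powers of 7 mod 12: 7^1≡7, 7^2≡1. ord_12(7) = 2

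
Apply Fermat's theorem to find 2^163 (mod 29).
By Fermat: 2^{28} ≡ 1 (mod 29). 163 = 5×28 + 23. So 2^{163} ≡ 2^{23} ≡ 10 (mod 29)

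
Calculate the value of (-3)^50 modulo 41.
Using Fermat: (-3)^{40} ≡ 1 mod 41. 50 ≡ 10 mod 40. So (-3)^{50} ≡ (-3)^{10} ≡ 9 mod 41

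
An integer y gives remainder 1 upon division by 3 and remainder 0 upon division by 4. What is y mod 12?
M = 3 × 4 = 12. M₁ = 4, y₁ ≡ 1 mod 3. M₂ = 3, y₂ ≡ 3 mod 4. y = 1×4×1 + 0×3×3 ≡ 4 mod 12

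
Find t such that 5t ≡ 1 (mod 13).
Since 13 is prime, by Fermat 5^(-1) ≡ 5^{11} ≡ 8 (mod 13). Verify: 5 × 8 = 40 ≡ 1 (mod 13)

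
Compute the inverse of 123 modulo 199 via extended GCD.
Extended GCD: 123(-55) + 199(34) = 1. So 123^(-1) ≡ -55 ≡ 144 (mod 199). Verify: 123 × 144 = 17712 ≡ 1 (mod 199)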